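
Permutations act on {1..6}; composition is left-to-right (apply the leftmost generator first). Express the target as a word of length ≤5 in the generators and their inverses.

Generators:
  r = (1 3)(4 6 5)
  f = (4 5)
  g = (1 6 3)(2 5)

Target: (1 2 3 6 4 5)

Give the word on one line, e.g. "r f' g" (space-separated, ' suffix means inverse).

  after g: (1 6 3)(2 5)
  after r': (1 4 5 2 6)
  after g: (1 4 2 3)
  after r': (1 5 6 4 2)
  after g': (1 2 3 6 4 5)

g r' g r' g'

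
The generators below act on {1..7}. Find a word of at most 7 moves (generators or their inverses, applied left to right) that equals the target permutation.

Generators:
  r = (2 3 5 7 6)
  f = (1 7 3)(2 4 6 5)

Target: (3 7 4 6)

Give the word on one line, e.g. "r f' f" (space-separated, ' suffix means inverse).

  after r: (2 3 5 7 6)
  after f: (1 7 5 3 2)(4 6)
  after f: (1 3 4 5)(2 7)
  after f: (2 3 6 5 7 4)
  after r': (3 7 4 6)

r f f f r'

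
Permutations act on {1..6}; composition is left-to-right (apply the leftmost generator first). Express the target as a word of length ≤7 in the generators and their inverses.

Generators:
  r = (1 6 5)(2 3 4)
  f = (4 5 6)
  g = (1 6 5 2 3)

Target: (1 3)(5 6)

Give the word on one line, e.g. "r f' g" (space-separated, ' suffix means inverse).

g' r r f r

  after g': (1 3 2 5 6)
  after r: (1 4 2)
  after r: (1 2 6 5)(3 4)
  after f: (1 2 4 3 5)
  after r: (1 3)(5 6)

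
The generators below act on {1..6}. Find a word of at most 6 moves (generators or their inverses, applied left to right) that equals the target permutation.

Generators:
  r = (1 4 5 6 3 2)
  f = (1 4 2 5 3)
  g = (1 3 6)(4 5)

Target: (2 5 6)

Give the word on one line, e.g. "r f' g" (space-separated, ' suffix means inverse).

  after g': (1 6 3)(4 5)
  after r': (1 5)(2 3)
  after g: (1 4 5 3 2 6)
  after r': (2 5 6)

g' r' g r'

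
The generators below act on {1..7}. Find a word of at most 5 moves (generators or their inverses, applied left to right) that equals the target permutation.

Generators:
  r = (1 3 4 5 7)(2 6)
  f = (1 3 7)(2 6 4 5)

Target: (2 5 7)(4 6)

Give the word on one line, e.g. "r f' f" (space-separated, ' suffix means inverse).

  after f: (1 3 7)(2 6 4 5)
  after f: (1 7 3)(2 4)(5 6)
  after r: (2 5)(4 6 7)
  after f': (1 7 6 3)(2 4)
  after r: (2 5 7)(4 6)

f f r f' r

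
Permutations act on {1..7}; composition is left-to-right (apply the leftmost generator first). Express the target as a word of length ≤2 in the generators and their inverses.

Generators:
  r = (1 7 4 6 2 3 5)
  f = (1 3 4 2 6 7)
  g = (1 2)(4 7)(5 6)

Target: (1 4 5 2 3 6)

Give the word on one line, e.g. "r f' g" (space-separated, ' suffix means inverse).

r g

  after r: (1 7 4 6 2 3 5)
  after g: (1 4 5 2 3 6)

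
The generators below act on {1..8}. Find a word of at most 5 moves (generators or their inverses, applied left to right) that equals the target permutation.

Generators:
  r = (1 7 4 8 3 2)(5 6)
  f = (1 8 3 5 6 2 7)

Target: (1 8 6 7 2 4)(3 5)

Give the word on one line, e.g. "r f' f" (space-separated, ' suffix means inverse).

  after f: (1 8 3 5 6 2 7)
  after r: (1 3 6)(2 4 8)
  after f': (1 8 6 7 2 4)(3 5)

f r f'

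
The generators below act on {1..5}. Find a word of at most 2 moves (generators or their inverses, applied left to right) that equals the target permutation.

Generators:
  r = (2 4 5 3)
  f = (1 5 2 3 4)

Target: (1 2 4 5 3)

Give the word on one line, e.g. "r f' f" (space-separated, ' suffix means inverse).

  after f: (1 5 2 3 4)
  after f: (1 2 4 5 3)

f f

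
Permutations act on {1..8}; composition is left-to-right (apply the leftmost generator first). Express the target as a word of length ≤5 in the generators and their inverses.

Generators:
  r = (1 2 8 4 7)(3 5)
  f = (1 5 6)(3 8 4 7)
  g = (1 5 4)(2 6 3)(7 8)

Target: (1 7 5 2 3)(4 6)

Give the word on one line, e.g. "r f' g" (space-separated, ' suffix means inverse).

  after g: (1 5 4)(2 6 3)(7 8)
  after f': (2 5 8 4 6 7 3)
  after r': (1 7 5 2 3)(4 6)

g f' r'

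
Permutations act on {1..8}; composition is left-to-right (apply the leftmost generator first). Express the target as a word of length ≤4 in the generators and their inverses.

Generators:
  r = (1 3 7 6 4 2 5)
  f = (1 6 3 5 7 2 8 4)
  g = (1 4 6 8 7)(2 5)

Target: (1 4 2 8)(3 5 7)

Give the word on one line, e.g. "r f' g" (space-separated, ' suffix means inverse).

  after g': (1 7 8 6 4)(2 5)
  after g': (1 8 4 7 6)
  after f: (1 4 2 8)(3 5 7)

g' g' f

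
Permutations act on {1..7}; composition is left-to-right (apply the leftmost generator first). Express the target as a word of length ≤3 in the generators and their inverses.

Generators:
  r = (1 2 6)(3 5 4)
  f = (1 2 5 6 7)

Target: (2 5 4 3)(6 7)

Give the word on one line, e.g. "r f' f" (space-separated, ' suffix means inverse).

  after r: (1 2 6)(3 5 4)
  after f': (2 5 4 3)(6 7)

r f'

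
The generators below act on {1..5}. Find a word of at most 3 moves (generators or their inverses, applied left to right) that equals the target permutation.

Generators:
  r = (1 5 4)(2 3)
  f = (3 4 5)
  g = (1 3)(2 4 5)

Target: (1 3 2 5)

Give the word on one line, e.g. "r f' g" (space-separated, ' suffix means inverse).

f g'

  after f: (3 4 5)
  after g': (1 3 2 5)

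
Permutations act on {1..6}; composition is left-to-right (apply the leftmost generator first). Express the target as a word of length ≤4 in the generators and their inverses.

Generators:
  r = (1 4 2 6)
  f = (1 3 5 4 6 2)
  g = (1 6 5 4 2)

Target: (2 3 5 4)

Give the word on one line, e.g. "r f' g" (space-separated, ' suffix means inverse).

r' r' f

  after r': (1 6 2 4)
  after r': (1 2)(4 6)
  after f: (2 3 5 4)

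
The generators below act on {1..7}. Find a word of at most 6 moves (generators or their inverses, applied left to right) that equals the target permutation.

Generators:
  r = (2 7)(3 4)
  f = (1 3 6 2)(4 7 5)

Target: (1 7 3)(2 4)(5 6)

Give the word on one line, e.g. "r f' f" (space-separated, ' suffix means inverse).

  after r': (2 7)(3 4)
  after f: (1 3 7)(2 5 4 6)
  after r': (1 4 6 7)(2 5 3)
  after f: (1 7 3)(2 4)(5 6)

r' f r' f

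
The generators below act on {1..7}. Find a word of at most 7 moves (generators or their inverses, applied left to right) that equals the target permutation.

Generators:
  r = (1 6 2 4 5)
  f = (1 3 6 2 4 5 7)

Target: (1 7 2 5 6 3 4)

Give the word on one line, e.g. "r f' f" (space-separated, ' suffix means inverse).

r' f r' r' r'

  after r': (1 5 4 2 6)
  after f: (1 7)(3 6)
  after r': (1 7 5 4 2 6 3)
  after r': (1 7 4 6 3 5 2)
  after r': (1 7 2 5 6 3 4)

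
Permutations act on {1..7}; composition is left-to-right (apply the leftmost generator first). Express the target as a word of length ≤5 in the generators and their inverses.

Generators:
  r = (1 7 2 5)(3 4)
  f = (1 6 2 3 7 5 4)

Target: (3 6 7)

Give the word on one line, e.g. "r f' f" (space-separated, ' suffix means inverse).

  after f: (1 6 2 3 7 5 4)
  after r': (1 6 7 2 4 5 3)
  after f: (1 2)(3 6 5 7)
  after r: (1 5 2 7 4 3 6)
  after r: (3 6 7)

f r' f r r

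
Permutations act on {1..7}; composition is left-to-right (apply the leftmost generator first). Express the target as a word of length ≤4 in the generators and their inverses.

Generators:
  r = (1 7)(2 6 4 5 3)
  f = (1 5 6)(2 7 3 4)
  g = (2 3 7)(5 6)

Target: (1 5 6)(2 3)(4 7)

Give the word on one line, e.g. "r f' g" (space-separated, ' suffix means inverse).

  after f': (1 6 5)(2 4 3 7)
  after f': (1 5 6)(2 3)(4 7)

f' f'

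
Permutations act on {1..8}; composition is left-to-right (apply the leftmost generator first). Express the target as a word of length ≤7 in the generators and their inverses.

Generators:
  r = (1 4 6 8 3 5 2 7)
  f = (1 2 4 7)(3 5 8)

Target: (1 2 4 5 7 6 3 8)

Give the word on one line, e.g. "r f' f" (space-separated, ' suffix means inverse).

r f' f' r f'

  after r: (1 4 6 8 3 5 2 7)
  after f': (1 2 4 6 5)
  after f': (3 8 5 7 4 6)
  after r: (1 4 8 2 7 6 5)
  after f': (1 2 4 5 7 6 3 8)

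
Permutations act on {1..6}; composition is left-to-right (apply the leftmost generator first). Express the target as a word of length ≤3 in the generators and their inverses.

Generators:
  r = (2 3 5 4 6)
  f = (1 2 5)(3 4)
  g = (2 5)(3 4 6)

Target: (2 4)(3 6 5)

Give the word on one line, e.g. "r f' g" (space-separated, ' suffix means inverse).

g r

  after g: (2 5)(3 4 6)
  after r: (2 4)(3 6 5)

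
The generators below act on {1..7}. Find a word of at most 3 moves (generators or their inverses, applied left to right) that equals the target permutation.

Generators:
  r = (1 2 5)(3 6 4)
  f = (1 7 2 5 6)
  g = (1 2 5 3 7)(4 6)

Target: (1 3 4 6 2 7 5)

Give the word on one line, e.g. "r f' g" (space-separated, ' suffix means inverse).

  after f': (1 6 5 2 7)
  after r': (1 3 4 6 2 7 5)

f' r'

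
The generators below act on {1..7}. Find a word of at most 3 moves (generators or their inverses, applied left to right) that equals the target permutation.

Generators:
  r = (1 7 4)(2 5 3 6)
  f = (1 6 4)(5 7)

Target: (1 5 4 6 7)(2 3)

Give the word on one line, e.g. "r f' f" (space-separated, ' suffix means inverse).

  after r': (1 4 7)(2 6 3 5)
  after r': (1 7 4)(2 3)(5 6)
  after f: (1 5 4 6 7)(2 3)

r' r' f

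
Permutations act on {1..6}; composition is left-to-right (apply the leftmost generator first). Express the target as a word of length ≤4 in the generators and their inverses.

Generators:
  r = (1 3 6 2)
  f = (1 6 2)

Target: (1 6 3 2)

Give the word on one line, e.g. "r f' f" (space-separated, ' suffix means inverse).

  after r': (1 2 6 3)
  after f: (3 6)
  after f: (1 6 3 2)

r' f f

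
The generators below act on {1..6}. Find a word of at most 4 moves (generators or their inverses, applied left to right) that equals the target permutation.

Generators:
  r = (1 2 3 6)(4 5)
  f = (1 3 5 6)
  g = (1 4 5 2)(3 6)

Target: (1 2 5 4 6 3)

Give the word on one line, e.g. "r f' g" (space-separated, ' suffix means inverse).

r f

  after r: (1 2 3 6)(4 5)
  after f: (1 2 5 4 6 3)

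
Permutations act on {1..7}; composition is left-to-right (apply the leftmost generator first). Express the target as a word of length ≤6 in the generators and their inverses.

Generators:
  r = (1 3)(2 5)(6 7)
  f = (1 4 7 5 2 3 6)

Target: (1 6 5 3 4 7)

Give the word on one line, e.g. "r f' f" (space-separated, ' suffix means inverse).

r f r' r'

  after r: (1 3)(2 5)(6 7)
  after f: (1 6 5 3 4 7)
  after r': (1 7 3 4 6 2 5)
  after r': (1 6 5 3 4 7)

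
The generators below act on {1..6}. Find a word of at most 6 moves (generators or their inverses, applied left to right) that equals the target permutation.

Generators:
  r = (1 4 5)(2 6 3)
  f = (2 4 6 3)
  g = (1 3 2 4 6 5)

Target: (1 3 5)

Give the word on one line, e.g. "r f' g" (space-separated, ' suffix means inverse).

  after f: (2 4 6 3)
  after f: (2 6)(3 4)
  after f: (2 3 6 4)
  after g: (1 3 5)

f f f g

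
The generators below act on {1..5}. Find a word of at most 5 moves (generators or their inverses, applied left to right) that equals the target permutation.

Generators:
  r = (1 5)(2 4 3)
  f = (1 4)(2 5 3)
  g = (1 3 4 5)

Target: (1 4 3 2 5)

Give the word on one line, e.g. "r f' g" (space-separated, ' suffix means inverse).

g r f g'

  after g: (1 3 4 5)
  after r: (1 2 4)
  after f: (1 5 3 2)
  after g': (1 4 3 2 5)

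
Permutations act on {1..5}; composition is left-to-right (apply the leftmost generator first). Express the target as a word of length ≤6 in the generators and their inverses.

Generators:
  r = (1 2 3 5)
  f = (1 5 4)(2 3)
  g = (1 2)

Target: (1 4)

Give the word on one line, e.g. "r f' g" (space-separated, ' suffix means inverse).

  after g: (1 2)
  after f': (1 3 2 4 5)
  after r: (1 5 2 4)
  after f: (1 4 5 3 2)
  after r: (1 4)

g f' r f r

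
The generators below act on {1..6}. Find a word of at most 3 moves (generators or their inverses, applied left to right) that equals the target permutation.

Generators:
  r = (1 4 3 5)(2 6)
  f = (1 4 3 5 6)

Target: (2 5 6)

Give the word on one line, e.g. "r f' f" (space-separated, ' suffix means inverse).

r f'

  after r: (1 4 3 5)(2 6)
  after f': (2 5 6)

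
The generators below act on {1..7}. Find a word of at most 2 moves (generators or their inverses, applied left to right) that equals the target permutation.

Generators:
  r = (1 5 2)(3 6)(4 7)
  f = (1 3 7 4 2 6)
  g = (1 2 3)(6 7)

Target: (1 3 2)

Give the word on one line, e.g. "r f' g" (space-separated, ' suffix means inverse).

  after g: (1 2 3)(6 7)
  after g: (1 3 2)

g g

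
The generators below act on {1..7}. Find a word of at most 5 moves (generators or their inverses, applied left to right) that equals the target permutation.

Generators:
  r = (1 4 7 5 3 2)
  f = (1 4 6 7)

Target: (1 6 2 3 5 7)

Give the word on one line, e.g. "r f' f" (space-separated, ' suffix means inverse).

  after f: (1 4 6 7)
  after f: (1 6)(4 7)
  after r': (1 6 2 3 5 7)

f f r'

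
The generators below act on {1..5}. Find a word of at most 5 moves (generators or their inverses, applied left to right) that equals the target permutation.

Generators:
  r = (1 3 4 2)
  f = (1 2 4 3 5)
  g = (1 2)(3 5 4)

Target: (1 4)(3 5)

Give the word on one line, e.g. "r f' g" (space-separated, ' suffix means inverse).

f r f' g

  after f: (1 2 4 3 5)
  after r: (3 5)
  after f': (1 5 4 2)
  after g: (1 4)(3 5)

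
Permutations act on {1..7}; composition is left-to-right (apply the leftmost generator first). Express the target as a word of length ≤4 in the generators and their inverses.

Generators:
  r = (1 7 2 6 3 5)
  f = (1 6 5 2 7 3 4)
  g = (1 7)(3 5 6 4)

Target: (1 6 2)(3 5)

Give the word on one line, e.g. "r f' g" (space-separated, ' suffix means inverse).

  after r: (1 7 2 6 3 5)
  after g: (2 4 3 6 5 7)
  after f: (1 6 2)(3 5)

r g f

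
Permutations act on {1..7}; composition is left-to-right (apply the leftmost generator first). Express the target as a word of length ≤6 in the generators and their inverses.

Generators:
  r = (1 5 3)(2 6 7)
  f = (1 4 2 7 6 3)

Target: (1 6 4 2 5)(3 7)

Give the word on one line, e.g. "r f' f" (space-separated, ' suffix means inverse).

  after f': (1 3 6 7 2 4)
  after f': (1 6 2)(3 7 4)
  after f': (1 7)(2 3)(4 6)
  after r': (1 6 4 2 5)(3 7)

f' f' f' r'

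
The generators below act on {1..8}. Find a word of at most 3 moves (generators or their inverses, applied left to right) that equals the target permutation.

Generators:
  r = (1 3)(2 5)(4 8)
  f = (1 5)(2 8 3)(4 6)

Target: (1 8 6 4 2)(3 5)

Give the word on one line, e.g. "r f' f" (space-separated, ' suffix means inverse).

  after r': (1 3)(2 5)(4 8)
  after f': (1 8 6 4 2)(3 5)

r' f'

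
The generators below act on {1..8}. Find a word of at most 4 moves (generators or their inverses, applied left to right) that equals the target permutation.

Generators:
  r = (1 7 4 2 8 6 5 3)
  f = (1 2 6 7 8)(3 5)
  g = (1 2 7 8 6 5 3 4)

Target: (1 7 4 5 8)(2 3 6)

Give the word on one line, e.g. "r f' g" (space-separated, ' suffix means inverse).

g' r'

  after g': (1 4 3 5 6 8 7 2)
  after r': (1 7 4 5 8)(2 3 6)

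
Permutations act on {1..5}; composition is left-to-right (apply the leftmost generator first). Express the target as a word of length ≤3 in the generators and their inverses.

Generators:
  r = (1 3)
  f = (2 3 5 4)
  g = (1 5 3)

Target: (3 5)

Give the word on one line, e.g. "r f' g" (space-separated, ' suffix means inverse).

  after r': (1 3)
  after g: (3 5)

r' g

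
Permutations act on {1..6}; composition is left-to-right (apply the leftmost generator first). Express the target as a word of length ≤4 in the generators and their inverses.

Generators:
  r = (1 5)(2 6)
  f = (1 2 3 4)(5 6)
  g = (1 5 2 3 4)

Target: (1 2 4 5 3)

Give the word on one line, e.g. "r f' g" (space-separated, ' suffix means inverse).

  after g: (1 5 2 3 4)
  after g: (1 2 4 5 3)

g g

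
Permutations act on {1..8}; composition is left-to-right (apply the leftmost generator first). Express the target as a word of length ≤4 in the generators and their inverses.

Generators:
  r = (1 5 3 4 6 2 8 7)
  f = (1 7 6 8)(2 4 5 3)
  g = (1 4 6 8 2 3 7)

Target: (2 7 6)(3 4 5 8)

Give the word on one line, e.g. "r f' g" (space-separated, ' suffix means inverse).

  after r': (1 7 8 2 6 4 3 5)
  after f': (2 7 6)(3 4 5 8)

r' f'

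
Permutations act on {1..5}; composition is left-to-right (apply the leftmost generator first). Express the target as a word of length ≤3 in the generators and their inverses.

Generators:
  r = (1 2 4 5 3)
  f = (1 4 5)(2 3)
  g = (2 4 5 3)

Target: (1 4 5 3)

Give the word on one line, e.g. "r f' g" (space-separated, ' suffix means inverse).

  after g': (2 3 5 4)
  after r: (1 2)
  after r: (1 4 5 3)

g' r r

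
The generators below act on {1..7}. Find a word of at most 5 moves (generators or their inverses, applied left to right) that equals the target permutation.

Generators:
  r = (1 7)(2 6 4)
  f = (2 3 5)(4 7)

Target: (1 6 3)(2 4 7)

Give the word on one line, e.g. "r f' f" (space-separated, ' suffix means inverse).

  after f': (2 5 3)(4 7)
  after r': (1 7 6 2 5 3 4)
  after f: (1 4)(3 7 6)
  after r': (1 6 3)(2 4 7)

f' r' f r'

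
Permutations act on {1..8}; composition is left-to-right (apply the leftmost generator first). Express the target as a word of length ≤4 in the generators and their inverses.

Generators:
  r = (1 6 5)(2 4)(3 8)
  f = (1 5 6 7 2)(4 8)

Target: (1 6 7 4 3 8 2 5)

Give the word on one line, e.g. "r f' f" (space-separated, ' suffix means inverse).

  after f: (1 5 6 7 2)(4 8)
  after r': (1 6 7 4 3 8 2 5)

f r'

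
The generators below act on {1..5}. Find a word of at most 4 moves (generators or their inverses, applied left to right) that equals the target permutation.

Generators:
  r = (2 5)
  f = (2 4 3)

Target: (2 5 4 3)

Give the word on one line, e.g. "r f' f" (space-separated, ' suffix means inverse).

  after r: (2 5)
  after f: (2 5 4 3)
  after r: (3 5 4)
  after r: (2 5 4 3)

r f r r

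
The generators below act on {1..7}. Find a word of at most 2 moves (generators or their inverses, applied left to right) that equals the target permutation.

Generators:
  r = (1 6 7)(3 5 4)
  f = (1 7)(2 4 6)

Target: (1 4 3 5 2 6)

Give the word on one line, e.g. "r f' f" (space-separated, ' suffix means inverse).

  after r: (1 6 7)(3 5 4)
  after f': (1 4 3 5 2 6)

r f'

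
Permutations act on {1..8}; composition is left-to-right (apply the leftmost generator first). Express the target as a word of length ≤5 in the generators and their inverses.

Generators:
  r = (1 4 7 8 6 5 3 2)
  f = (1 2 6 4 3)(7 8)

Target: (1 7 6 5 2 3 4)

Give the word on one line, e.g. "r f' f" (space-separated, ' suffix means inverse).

f f r' f'

  after f: (1 2 6 4 3)(7 8)
  after f: (1 6 3 2 4)
  after r': (1 8 7 4 2)(5 6)
  after f': (1 7 6 5 2 3 4)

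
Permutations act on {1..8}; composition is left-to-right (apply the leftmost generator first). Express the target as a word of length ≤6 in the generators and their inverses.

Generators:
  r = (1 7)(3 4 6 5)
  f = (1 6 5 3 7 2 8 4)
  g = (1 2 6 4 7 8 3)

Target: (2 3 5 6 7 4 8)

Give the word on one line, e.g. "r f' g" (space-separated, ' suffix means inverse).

f r' g' f'

  after f: (1 6 5 3 7 2 8 4)
  after r': (1 4 7 2 8 3)
  after g': (1 6 2 7)
  after f': (2 3 5 6 7 4 8)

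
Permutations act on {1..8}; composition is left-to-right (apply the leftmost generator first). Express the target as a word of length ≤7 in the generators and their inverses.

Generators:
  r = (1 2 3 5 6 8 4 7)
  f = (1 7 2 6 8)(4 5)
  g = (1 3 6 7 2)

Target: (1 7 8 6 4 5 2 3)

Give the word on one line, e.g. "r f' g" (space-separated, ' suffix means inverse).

g r f' g r

  after g: (1 3 6 7 2)
  after r: (1 5 6)(3 8 4 7)
  after f': (1 4)(2 7 3 6 8 5)
  after g: (1 4 3 7 6 8 5)
  after r: (1 7 8 6 4 5 2 3)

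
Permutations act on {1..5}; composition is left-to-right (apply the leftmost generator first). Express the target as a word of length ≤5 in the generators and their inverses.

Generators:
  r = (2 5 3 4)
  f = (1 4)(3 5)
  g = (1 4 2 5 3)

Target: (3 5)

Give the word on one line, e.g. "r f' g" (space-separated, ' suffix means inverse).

  after r': (2 4 3 5)
  after g: (1 4)
  after f': (3 5)

r' g f'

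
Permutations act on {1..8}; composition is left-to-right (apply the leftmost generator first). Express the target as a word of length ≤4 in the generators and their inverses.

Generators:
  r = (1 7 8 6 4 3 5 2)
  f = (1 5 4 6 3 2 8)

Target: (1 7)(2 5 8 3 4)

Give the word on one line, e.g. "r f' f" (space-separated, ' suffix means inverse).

  after r: (1 7 8 6 4 3 5 2)
  after f: (1 7)(2 5 8 3 4)

r f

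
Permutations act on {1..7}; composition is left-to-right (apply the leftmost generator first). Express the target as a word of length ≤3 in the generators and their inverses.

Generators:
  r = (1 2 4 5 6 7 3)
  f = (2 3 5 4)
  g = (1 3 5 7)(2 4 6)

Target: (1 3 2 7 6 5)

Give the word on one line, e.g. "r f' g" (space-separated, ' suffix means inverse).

g' r

  after g': (1 7 5 3)(2 6 4)
  after r: (1 3 2 7 6 5)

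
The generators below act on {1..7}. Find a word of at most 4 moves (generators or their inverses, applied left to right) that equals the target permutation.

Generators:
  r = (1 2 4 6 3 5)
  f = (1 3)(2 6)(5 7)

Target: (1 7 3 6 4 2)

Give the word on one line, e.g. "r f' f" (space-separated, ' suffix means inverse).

f r f

  after f: (1 3)(2 6)(5 7)
  after r: (1 5 7)(2 3)(4 6)
  after f: (1 7 3 6 4 2)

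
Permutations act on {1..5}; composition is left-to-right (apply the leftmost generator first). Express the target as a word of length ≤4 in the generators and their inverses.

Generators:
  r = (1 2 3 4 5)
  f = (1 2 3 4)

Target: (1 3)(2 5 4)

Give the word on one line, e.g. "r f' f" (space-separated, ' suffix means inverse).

f' f' r f'

  after f': (1 4 3 2)
  after f': (1 3)(2 4)
  after r: (1 4 3 2 5)
  after f': (1 3)(2 5 4)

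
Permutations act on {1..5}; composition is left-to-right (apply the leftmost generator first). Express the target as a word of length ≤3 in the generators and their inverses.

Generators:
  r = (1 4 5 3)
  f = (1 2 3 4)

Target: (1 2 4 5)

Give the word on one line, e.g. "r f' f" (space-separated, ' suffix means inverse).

f r' r'

  after f: (1 2 3 4)
  after r': (1 2 5 4 3)
  after r': (1 2 4 5)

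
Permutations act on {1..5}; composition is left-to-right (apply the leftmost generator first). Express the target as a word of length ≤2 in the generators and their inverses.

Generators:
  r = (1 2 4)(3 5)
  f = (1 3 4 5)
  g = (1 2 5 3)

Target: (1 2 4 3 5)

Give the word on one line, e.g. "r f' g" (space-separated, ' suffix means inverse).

  after g: (1 2 5 3)
  after f': (1 2 4 3 5)

g f'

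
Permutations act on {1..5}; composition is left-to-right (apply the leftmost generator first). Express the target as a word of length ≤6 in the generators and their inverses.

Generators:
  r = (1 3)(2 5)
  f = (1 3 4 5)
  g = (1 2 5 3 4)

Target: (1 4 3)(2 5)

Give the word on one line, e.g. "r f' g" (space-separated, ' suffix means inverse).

f g r r

  after f: (1 3 4 5)
  after g: (1 4 3)(2 5)
  after r: (1 4)
  after r: (1 4 3)(2 5)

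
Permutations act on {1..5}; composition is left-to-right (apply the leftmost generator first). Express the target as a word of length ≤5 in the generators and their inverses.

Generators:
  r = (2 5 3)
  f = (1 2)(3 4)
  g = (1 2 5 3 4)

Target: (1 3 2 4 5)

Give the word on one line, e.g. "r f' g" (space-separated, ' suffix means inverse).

r' f' r r

  after r': (2 3 5)
  after f': (1 2 4 3 5)
  after r: (1 5)(2 4)
  after r: (1 3 2 4 5)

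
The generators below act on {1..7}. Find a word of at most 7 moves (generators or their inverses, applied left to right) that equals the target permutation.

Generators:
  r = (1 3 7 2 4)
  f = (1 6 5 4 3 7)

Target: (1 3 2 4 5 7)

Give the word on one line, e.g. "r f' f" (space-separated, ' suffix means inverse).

f' r f' r f

  after f': (1 7 3 4 5 6)
  after r: (1 2 4 5 6 3)
  after f': (1 2 5)(3 7)(4 6)
  after r: (1 4 6)(2 5 3)
  after f: (1 3 2 4 5 7)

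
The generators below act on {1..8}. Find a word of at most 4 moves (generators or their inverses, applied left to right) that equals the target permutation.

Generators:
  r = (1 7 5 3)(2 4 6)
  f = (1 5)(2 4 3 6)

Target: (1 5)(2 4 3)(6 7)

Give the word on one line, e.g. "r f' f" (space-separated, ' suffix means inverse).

  after f': (1 5)(2 6 3 4)
  after r': (1 7)(2 4 6 5 3)
  after r': (3 6 7)
  after f: (1 5)(2 4 3)(6 7)

f' r' r' f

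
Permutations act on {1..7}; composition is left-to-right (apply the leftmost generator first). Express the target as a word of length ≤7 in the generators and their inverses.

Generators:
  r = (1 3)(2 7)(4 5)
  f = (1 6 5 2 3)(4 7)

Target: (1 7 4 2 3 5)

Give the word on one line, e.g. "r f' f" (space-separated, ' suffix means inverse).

r' f' r f f

  after r': (1 3)(2 7)(4 5)
  after f': (1 2 4 6)(5 7)
  after r: (1 7 4 6 3)(2 5)
  after f: (1 4 5 3 6)
  after f: (1 7 4 2 3 5)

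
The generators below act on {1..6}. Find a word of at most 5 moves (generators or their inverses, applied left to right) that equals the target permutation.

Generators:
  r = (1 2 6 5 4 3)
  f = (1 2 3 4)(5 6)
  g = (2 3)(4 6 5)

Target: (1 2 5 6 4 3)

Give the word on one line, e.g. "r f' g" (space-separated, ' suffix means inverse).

  after g: (2 3)(4 6 5)
  after r': (1 3)(2 4)
  after g': (1 2 5 6 4 3)

g r' g'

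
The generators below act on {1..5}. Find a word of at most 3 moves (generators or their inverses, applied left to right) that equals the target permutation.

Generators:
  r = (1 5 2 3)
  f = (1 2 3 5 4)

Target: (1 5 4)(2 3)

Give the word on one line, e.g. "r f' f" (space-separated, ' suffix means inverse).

f' r f'

  after f': (1 4 5 3 2)
  after r: (1 4 2 5)
  after f': (1 5 4)(2 3)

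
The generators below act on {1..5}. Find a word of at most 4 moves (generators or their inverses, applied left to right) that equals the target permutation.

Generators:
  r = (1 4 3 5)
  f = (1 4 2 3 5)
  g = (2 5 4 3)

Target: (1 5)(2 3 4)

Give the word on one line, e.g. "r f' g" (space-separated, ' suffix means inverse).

  after g: (2 5 4 3)
  after f': (1 5)(2 3 4)

g f'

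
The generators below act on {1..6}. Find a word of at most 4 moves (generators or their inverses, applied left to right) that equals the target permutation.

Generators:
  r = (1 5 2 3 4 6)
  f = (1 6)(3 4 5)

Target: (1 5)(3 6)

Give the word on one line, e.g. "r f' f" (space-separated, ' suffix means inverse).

r f r' r'

  after r: (1 5 2 3 4 6)
  after f: (1 3 5 2 4)
  after r': (1 2 3)(4 6)
  after r': (1 5)(3 6)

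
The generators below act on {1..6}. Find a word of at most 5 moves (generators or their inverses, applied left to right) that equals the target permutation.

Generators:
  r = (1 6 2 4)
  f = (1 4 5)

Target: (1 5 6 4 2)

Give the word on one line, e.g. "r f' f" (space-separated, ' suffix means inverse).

  after f': (1 5 4)
  after r': (1 5 2 6)
  after r': (1 5 6 4 2)

f' r' r'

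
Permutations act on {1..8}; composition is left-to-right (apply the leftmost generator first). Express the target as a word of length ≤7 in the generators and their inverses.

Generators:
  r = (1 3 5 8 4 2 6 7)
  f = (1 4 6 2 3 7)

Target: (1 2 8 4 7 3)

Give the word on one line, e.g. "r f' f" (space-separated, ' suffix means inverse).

f' r f f r'

  after f': (1 7 3 2 6 4)
  after r: (2 7 5 8 4 3 6)
  after f: (1 4 7 5 8 6 3 2)
  after f: (1 6 7 5 8 2 4)
  after r': (1 2 8 4 7 3)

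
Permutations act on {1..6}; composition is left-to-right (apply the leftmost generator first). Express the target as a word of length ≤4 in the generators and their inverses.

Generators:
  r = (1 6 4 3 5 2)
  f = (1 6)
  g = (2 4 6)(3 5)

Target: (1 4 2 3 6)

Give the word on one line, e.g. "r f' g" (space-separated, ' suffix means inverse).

r' g

  after r': (1 2 5 3 4 6)
  after g: (1 4 2 3 6)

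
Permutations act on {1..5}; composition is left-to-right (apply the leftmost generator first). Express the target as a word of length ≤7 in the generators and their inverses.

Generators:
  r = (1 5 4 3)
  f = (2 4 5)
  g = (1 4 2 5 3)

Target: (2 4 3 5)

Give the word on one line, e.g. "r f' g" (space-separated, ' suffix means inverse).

  after f': (2 5 4)
  after g': (1 3 5)
  after r: (3 4)
  after f': (2 5 4 3)
  after f': (2 4 3 5)

f' g' r f' f'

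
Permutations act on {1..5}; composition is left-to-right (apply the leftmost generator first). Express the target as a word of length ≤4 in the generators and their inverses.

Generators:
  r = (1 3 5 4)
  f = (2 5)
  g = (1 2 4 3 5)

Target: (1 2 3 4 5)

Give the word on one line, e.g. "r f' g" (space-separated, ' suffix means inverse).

  after f: (2 5)
  after g': (1 5)(2 3 4)
  after f': (1 2 3 4 5)

f g' f'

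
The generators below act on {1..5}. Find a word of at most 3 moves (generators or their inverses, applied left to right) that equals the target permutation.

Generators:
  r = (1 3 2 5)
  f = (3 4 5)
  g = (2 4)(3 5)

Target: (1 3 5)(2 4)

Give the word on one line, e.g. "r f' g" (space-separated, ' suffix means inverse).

  after r: (1 3 2 5)
  after g': (1 5)(2 3 4)
  after f: (1 3 5)(2 4)

r g' f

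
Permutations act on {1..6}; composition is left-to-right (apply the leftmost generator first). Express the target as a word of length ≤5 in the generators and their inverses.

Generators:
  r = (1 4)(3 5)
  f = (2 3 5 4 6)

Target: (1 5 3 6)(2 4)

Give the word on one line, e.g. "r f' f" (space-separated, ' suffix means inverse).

f' r' f'

  after f': (2 6 4 5 3)
  after r': (1 4 3 2 6)
  after f': (1 5 3 6)(2 4)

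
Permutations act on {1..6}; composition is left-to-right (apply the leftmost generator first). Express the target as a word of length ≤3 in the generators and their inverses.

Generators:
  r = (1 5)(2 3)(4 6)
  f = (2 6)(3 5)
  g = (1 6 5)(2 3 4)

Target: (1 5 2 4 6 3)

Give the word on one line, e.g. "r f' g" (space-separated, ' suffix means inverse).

f r'

  after f: (2 6)(3 5)
  after r': (1 5 2 4 6 3)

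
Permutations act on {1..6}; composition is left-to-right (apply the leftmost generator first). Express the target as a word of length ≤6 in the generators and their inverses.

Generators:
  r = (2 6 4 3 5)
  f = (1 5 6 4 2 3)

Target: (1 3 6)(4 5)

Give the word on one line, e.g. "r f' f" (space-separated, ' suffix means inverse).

  after f: (1 5 6 4 2 3)
  after r': (1 3)(2 4 5)
  after f': (1 2 6 5 4)
  after f': (1 4 3 2 5 6)
  after r: (1 3 6)(4 5)

f r' f' f' r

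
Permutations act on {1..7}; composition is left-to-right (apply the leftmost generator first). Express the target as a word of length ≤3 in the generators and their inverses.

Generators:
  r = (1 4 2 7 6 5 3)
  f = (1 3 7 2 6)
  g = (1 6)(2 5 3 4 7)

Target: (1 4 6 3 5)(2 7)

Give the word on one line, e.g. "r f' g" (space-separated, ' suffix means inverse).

  after f': (1 6 2 7 3)
  after g: (3 6 5)(4 7)
  after r: (1 4 6 3 5)(2 7)

f' g r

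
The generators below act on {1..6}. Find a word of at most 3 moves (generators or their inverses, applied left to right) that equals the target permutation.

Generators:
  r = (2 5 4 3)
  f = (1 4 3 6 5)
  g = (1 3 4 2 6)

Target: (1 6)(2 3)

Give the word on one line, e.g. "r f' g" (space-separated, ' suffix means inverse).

  after f: (1 4 3 6 5)
  after g': (1 3 2 4)(5 6)
  after f: (1 6)(2 3)

f g' f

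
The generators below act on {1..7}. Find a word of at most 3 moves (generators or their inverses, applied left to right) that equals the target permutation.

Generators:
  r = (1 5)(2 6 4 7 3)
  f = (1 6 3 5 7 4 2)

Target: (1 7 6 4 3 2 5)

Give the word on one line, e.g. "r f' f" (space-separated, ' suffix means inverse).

f' f' f'

  after f': (1 2 4 7 5 3 6)
  after f': (1 4 5 6 2 7 3)
  after f': (1 7 6 4 3 2 5)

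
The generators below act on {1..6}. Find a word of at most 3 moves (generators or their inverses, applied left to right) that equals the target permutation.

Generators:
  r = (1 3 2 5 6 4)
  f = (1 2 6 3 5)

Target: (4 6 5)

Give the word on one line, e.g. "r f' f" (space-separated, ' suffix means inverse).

r r f'

  after r: (1 3 2 5 6 4)
  after r: (1 2 6)(3 5 4)
  after f': (4 6 5)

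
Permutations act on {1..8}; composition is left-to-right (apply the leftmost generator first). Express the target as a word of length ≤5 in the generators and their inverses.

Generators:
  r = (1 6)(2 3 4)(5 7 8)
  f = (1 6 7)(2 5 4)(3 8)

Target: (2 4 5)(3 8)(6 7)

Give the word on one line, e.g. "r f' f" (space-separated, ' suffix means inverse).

r' r' r' f'

  after r': (1 6)(2 4 3)(5 8 7)
  after r': (2 3 4)(5 7 8)
  after r': (1 6)
  after f': (2 4 5)(3 8)(6 7)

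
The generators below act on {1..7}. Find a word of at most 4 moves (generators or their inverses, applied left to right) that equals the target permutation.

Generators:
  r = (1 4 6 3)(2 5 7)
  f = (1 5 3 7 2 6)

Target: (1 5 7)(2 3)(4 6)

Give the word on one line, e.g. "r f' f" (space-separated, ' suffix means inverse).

  after r': (1 3 6 4)(2 7 5)
  after f': (1 5 7)(2 3)(4 6)

r' f'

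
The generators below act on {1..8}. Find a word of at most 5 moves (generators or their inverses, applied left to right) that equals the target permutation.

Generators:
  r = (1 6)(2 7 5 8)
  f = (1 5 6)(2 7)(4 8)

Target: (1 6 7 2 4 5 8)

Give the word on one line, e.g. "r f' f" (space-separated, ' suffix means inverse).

r' f r'

  after r': (1 6)(2 8 5 7)
  after f: (2 4 8 6 5)
  after r': (1 6 7 2 4 5 8)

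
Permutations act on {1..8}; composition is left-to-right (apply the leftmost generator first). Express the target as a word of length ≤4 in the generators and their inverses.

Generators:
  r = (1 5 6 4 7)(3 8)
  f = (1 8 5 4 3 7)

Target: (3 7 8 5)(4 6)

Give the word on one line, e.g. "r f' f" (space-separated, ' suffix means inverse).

  after f': (1 7 3 4 5 8)
  after r: (3 7 8 5)(4 6)

f' r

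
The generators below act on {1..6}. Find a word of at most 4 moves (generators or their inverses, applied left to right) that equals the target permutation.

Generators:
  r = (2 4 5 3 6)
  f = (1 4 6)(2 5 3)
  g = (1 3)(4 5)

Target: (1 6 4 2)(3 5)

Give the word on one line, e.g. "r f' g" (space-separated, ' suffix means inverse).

g r' f r

  after g: (1 3)(4 5)
  after r': (1 5 2 6 3)
  after f: (1 3 4 6 2)
  after r: (1 6 4 2)(3 5)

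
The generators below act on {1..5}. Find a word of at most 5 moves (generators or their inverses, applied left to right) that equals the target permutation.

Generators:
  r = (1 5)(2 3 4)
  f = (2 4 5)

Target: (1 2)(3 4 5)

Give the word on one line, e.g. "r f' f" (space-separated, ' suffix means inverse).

f' r' f' f'

  after f': (2 5 4)
  after r': (1 5 3 2)
  after f': (1 4 2)(3 5)
  after f': (1 2)(3 4 5)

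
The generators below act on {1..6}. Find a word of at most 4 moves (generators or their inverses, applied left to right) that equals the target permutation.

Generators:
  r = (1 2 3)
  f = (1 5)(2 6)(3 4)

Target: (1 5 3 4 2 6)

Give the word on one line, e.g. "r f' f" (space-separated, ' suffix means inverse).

  after f': (1 5)(2 6)(3 4)
  after r': (1 5 3 4 2 6)
  after f: (4 6 5)
  after f: (1 5 3 4 2 6)

f' r' f f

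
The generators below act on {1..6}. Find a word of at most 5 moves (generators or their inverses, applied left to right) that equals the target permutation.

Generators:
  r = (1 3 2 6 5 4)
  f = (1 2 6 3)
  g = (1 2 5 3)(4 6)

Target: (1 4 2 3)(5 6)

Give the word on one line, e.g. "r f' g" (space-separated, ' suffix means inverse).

f r g

  after f: (1 2 6 3)
  after r: (1 6 2 5 4)
  after g: (1 4 2 3)(5 6)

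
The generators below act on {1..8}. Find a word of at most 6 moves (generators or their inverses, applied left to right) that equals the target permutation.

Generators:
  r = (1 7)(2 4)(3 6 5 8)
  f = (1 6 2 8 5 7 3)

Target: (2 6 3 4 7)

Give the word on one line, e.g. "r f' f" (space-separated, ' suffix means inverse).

r' f' r' f'

  after r': (1 7)(2 4)(3 8 5 6)
  after f': (1 5)(2 4 6 7 3)
  after r': (1 6)(3 4)(5 7 8)
  after f': (2 6 3 4 7)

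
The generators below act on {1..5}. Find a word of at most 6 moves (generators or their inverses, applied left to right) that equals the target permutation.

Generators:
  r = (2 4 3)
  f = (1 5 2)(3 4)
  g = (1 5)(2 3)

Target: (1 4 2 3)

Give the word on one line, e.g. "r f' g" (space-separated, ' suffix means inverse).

  after r: (2 4 3)
  after f': (1 2 3 5)
  after g: (1 3)
  after r': (1 4 2 3)

r f' g r'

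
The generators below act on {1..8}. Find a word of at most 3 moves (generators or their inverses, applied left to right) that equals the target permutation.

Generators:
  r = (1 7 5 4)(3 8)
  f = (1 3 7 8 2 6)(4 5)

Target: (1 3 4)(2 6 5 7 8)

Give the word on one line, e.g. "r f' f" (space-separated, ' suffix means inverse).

f r r

  after f: (1 3 7 8 2 6)(4 5)
  after r: (1 8 2 6 7 3 5)
  after r: (1 3 4)(2 6 5 7 8)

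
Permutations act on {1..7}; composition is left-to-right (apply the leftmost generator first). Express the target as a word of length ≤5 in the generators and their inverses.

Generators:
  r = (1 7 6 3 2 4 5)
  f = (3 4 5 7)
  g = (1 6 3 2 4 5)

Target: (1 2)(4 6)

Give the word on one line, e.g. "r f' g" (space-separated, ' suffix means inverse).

  after r': (1 5 4 2 3 6 7)
  after g': (1 4 3)(2 6 7 5)
  after g': (1 2)(3 5)(4 6 7)
  after f: (1 2)(3 7 5 4 6)
  after f: (1 2)(4 6)

r' g' g' f f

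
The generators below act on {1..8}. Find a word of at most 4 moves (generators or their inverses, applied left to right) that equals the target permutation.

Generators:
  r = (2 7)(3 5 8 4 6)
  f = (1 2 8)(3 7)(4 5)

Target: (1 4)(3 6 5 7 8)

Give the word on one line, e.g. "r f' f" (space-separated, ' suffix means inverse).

f f r' f

  after f: (1 2 8)(3 7)(4 5)
  after f: (1 8 2)
  after r': (1 5 3 6 4 8 7 2)
  after f: (1 4)(3 6 5 7 8)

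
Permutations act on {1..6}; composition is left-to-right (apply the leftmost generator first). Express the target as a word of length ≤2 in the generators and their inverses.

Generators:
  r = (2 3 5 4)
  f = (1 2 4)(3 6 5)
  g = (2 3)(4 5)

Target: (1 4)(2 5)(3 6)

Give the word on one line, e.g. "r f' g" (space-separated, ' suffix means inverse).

  after r: (2 3 5 4)
  after f': (1 4)(2 5)(3 6)

r f'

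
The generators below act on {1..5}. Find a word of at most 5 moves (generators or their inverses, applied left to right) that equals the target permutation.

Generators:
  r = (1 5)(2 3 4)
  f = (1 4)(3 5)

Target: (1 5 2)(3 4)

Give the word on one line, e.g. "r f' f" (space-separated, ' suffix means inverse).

  after f': (1 4)(3 5)
  after r': (1 3)(2 4 5)
  after f': (1 5 2)(3 4)

f' r' f'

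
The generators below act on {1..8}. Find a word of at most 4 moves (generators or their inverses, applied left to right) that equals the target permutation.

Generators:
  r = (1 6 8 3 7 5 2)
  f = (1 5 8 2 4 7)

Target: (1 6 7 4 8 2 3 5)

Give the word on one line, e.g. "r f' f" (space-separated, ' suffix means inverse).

  after f: (1 5 8 2 4 7)
  after f: (1 8 4)(2 7 5)
  after r': (1 6)(2 3 8 4)
  after f': (1 6 7 4 8 2 3 5)

f f r' f'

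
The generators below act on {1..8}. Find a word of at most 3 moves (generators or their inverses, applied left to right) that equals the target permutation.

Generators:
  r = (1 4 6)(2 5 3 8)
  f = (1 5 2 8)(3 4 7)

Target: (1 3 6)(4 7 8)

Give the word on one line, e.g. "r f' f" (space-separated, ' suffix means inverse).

  after f: (1 5 2 8)(3 4 7)
  after r: (1 3 6)(4 7 8)

f r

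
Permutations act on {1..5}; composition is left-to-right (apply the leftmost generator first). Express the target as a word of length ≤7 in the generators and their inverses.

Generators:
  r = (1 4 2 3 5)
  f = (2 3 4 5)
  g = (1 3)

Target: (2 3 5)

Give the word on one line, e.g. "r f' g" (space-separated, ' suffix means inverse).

g' f' f' r' g'

  after g': (1 3)
  after f': (1 2 5 4 3)
  after f': (1 5 3)(2 4)
  after r': (1 3 5 2)
  after g': (2 3 5)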